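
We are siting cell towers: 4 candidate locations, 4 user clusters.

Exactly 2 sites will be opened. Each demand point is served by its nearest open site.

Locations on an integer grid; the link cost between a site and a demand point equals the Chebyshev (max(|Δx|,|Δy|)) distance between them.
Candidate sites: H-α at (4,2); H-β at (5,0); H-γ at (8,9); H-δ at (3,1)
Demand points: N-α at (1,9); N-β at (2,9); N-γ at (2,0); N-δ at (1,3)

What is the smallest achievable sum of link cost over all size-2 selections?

16

Open {H-γ, H-δ}.
  N-α→H-γ 7, N-β→H-γ 6, N-γ→H-δ 1, N-δ→H-δ 2  ⇒ total 16.
Compare {H-α, H-δ}: total 17.
Compare {H-α, H-γ}: total 18.
No size-2 selection does better; minimum is 16.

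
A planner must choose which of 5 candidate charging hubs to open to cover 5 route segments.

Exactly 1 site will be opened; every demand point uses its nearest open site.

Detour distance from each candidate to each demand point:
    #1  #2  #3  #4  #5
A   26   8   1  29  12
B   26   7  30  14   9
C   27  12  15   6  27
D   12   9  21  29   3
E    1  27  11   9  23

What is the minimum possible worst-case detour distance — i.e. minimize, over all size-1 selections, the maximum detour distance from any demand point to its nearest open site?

Open {C}.
  Farthest demand point is #1 at detour distance 27 (to C); all others are ≤ 27.
With {E} the worst case is 27.
With {A} the worst case is 29.
No size-1 selection achieves below 27.

27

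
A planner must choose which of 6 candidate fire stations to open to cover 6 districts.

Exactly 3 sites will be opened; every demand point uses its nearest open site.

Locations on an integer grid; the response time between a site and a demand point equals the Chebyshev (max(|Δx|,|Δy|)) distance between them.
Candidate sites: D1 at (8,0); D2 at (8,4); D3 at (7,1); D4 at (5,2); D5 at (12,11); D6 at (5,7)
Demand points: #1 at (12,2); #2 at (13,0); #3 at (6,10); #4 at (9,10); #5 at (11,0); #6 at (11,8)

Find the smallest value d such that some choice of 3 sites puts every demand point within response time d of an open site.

5

Open {D1, D2, D6}.
  Farthest demand point is #2 at response time 5 (to D1); all others are ≤ 5.
With {D1, D5, D6} the worst case is 5.
With {D2, D3, D6} the worst case is 5.
No size-3 selection achieves below 5.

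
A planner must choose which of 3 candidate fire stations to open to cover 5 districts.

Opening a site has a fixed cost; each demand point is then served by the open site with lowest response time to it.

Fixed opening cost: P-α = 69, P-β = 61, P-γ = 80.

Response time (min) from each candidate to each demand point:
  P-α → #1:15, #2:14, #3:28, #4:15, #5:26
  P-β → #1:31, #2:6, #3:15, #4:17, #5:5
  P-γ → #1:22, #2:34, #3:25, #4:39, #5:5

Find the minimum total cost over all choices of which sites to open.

135

Open {P-β}: assign each demand point to its cheapest open site.
  #1→P-β 31, #2→P-β 6, #3→P-β 15, #4→P-β 17, #5→P-β 5
  response time 74, fixed 61 → total 135.
Compare {P-α}: response time 98 + fixed 69 = 167.
Compare {P-α, P-β}: response time 56 + fixed 130 = 186.
Compare {P-γ}: response time 125 + fixed 80 = 205.
All other subsets cost ≥ 167. Minimum total cost: 135.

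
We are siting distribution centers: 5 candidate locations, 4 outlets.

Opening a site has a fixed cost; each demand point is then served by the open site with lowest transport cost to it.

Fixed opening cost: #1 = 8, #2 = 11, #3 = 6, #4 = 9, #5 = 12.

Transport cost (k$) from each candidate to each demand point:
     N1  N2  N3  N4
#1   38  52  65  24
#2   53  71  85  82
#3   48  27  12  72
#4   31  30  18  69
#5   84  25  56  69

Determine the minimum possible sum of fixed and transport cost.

Open {#1, #3}: assign each demand point to its cheapest open site.
  N1→#1 38, N2→#3 27, N3→#3 12, N4→#1 24
  transport cost 101, fixed 14 → total 115.
Compare {#1, #3, #4}: transport cost 94 + fixed 23 = 117.
Compare {#1, #4}: transport cost 103 + fixed 17 = 120.
Compare {#1, #3, #5}: transport cost 99 + fixed 26 = 125.
All other subsets cost ≥ 117. Minimum total cost: 115.

115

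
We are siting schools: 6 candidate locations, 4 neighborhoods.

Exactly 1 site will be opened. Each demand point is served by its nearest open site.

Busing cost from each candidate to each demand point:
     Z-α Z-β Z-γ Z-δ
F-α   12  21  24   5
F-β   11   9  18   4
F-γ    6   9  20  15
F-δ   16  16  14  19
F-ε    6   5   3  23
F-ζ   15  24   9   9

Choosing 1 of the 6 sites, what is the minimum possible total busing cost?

37

Open {F-ε}.
  Z-α→F-ε 6, Z-β→F-ε 5, Z-γ→F-ε 3, Z-δ→F-ε 23  ⇒ total 37.
Compare {F-β}: total 42.
Compare {F-γ}: total 50.
No size-1 selection does better; minimum is 37.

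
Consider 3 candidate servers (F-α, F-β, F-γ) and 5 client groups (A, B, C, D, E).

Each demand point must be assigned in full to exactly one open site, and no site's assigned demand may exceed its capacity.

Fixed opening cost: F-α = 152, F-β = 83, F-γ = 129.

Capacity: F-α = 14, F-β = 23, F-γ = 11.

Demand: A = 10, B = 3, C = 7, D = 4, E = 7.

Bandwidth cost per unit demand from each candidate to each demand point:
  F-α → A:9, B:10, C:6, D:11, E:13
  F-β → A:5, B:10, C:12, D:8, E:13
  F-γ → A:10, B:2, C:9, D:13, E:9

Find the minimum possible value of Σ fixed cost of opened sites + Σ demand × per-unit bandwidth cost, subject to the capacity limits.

Open {F-β, F-γ}; cheapest assignment that respects the capacities:
  F-β (cap 23, load 21): A, C, D — cost 10×5 + 7×12 + 4×8 = 166
  F-γ (cap 11, load 10): B, E — cost 3×2 + 7×9 = 69
  Shipping 235, fixed 212 → total 447.
  Any other capacity-feasible assignment to {F-β, F-γ} ships for at least 235.
Compare {F-α, F-β}: its best feasible assignment gives total 480.
Compare {F-α, F-β, F-γ}: its best feasible assignment gives total 557.
Every other set of open sites that can feasibly serve all demand totals ≥ 480 even under its best assignment. Minimum: 447.

447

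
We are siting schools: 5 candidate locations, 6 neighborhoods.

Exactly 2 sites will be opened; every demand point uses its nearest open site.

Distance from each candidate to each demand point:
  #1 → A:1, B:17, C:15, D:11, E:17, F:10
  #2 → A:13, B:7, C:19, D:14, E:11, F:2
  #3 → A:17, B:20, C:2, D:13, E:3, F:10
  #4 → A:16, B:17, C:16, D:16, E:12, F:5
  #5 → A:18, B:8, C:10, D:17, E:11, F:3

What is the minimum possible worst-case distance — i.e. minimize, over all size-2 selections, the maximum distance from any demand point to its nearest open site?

11

Open {#1, #5}.
  Farthest demand point is D at distance 11 (to #1); all others are ≤ 11.
With {#2, #3} the worst case is 13.
With {#2, #5} the worst case is 14.
No size-2 selection achieves below 11.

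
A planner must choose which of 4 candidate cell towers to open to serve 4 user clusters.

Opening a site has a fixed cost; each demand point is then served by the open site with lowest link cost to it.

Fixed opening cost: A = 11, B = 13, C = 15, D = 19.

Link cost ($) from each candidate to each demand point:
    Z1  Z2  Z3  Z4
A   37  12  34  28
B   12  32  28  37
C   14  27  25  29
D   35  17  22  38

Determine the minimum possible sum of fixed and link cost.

Open {A, B}: assign each demand point to its cheapest open site.
  Z1→B 12, Z2→A 12, Z3→B 28, Z4→A 28
  link cost 80, fixed 24 → total 104.
Compare {A, C}: link cost 79 + fixed 26 = 105.
Compare {C}: link cost 95 + fixed 15 = 110.
Compare {C, D}: link cost 82 + fixed 34 = 116.
All other subsets cost ≥ 105. Minimum total cost: 104.

104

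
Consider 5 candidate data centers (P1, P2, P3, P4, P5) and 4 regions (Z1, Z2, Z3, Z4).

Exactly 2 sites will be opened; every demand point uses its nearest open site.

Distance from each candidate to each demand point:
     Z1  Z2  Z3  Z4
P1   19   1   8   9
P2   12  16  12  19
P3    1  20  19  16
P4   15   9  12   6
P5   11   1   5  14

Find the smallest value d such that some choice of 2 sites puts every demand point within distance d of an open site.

9

Open {P1, P3}.
  Farthest demand point is Z4 at distance 9 (to P1); all others are ≤ 9.
With {P1, P5} the worst case is 11.
With {P4, P5} the worst case is 11.
No size-2 selection achieves below 9.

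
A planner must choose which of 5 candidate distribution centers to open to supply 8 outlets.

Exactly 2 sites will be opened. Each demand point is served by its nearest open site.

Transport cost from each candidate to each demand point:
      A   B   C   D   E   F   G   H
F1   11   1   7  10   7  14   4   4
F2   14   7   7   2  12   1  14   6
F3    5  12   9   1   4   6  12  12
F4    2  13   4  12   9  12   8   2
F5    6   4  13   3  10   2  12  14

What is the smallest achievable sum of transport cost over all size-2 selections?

32

Open {F1, F3}.
  A→F3 5, B→F1 1, C→F1 7, D→F3 1, E→F3 4, F→F3 6, G→F1 4, H→F1 4  ⇒ total 32.
Compare {F1, F5}: total 34.
Compare {F4, F5}: total 34.
No size-2 selection does better; minimum is 32.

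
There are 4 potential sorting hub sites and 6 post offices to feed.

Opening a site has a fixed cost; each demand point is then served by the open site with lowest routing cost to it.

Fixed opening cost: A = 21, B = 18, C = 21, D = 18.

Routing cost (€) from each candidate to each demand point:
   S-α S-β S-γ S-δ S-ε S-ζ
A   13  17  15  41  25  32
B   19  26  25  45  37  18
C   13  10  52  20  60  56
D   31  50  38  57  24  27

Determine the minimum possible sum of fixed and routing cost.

157

Open {A, C}: assign each demand point to its cheapest open site.
  S-α→A 13, S-β→C 10, S-γ→A 15, S-δ→C 20, S-ε→A 25, S-ζ→A 32
  routing cost 115, fixed 42 → total 157.
Compare {A, B, C}: routing cost 101 + fixed 60 = 161.
Compare {B, C}: routing cost 123 + fixed 39 = 162.
Compare {A}: routing cost 143 + fixed 21 = 164.
All other subsets cost ≥ 161. Minimum total cost: 157.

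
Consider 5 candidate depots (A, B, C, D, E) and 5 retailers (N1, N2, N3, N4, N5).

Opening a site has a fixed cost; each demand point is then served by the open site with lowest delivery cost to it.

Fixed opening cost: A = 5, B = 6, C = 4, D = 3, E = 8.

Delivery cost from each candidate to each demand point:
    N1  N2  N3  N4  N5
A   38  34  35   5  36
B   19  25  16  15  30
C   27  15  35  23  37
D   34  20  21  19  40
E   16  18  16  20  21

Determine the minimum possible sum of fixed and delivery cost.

89

Open {A, E}: assign each demand point to its cheapest open site.
  N1→E 16, N2→E 18, N3→E 16, N4→A 5, N5→E 21
  delivery cost 76, fixed 13 → total 89.
Compare {A, C, E}: delivery cost 73 + fixed 17 = 90.
Compare {A, D, E}: delivery cost 76 + fixed 16 = 92.
Compare {A, C, D, E}: delivery cost 73 + fixed 20 = 93.
All other subsets cost ≥ 90. Minimum total cost: 89.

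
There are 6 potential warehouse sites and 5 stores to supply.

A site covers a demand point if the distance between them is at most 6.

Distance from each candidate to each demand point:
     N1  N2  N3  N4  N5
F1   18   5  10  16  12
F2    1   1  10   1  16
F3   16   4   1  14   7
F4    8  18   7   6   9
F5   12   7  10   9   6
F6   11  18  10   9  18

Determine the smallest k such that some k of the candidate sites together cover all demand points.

3

Coverage sets (demand points within 6 of each site):
  F1: {N2}
  F2: {N1, N2, N4}
  F3: {N2, N3}
  F4: {N4}
  F5: {N5}
  F6: {}
No 2 sites suffice: every size-2 union leaves at least one demand point uncovered.
But {F2, F3, F5} covers everything, so the minimum is 3.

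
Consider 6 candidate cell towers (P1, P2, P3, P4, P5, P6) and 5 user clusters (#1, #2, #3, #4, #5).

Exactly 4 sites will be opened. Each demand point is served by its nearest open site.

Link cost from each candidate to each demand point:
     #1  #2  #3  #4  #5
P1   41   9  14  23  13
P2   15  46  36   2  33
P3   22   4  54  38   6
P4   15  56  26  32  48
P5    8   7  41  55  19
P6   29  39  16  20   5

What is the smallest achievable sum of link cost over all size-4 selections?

Open {P1, P2, P3, P5}.
  #1→P5 8, #2→P3 4, #3→P1 14, #4→P2 2, #5→P3 6  ⇒ total 34.
Compare {P2, P3, P5, P6}: total 35.
Compare {P1, P2, P5, P6}: total 36.
No size-4 selection does better; minimum is 34.

34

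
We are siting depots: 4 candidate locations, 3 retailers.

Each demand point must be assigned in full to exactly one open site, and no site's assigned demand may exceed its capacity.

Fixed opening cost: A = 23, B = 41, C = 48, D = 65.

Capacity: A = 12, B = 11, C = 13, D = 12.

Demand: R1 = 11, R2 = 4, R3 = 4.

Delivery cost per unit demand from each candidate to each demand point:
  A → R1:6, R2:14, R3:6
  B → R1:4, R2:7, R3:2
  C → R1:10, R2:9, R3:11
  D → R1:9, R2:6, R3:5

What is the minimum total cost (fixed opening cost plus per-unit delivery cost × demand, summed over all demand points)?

166

Open {A, B}; cheapest assignment that respects the capacities:
  A (cap 12, load 11): R1 — cost 11×6 = 66
  B (cap 11, load 8): R2, R3 — cost 4×7 + 4×2 = 36
  Shipping 102, fixed 64 → total 166.
  Any other capacity-feasible assignment to {A, B} ships for at least 102.
Compare {B, D}: its best feasible assignment gives total 194.
Compare {A, D}: its best feasible assignment gives total 198.
Every other set of open sites that can feasibly serve all demand totals ≥ 194 even under its best assignment. Minimum: 166.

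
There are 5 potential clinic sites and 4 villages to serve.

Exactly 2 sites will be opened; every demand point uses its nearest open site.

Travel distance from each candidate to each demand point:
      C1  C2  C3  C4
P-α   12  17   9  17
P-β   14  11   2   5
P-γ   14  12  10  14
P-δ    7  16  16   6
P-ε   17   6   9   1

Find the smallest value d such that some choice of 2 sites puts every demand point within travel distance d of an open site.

9

Open {P-δ, P-ε}.
  Farthest demand point is C3 at travel distance 9 (to P-ε); all others are ≤ 9.
With {P-β, P-δ} the worst case is 11.
With {P-α, P-β} the worst case is 12.
No size-2 selection achieves below 9.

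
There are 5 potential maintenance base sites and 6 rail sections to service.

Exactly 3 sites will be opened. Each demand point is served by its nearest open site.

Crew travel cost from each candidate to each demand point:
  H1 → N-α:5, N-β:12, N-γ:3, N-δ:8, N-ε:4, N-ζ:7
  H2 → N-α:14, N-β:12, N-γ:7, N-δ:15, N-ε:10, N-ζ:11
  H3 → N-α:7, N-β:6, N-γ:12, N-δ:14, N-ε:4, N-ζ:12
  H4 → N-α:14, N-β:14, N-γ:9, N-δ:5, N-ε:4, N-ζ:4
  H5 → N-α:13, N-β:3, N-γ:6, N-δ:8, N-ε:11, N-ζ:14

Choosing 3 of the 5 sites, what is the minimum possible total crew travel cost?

24

Open {H1, H4, H5}.
  N-α→H1 5, N-β→H5 3, N-γ→H1 3, N-δ→H4 5, N-ε→H1 4, N-ζ→H4 4  ⇒ total 24.
Compare {H1, H3, H4}: total 27.
Compare {H3, H4, H5}: total 29.
No size-3 selection does better; minimum is 24.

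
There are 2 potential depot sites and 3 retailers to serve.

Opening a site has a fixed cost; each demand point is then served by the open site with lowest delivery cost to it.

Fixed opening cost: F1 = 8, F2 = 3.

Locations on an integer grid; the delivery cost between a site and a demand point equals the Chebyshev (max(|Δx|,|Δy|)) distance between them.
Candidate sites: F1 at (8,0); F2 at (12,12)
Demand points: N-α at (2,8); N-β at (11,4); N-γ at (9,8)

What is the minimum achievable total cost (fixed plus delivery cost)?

Open {F2}: assign each demand point to its cheapest open site.
  N-α→F2 10, N-β→F2 8, N-γ→F2 4
  delivery cost 22, fixed 3 → total 25.
Compare {F1, F2}: delivery cost 16 + fixed 11 = 27.
Compare {F1}: delivery cost 20 + fixed 8 = 28.

25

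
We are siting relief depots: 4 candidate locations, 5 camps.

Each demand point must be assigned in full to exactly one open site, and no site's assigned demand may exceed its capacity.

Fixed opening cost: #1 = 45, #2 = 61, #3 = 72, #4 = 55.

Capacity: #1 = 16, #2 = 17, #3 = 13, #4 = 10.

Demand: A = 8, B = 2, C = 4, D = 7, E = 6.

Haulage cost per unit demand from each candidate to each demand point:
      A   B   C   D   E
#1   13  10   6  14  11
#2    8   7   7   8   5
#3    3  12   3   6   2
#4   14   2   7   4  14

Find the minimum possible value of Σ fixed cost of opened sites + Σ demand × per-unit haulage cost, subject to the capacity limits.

269

Open {#2, #3}; cheapest assignment that respects the capacities:
  #2 (cap 17, load 15): B, D, E — cost 2×7 + 7×8 + 6×5 = 100
  #3 (cap 13, load 12): A, C — cost 8×3 + 4×3 = 36
  Shipping 136, fixed 133 → total 269.
  Any other capacity-feasible assignment to {#2, #3} ships for at least 136.
Compare {#2, #3, #4}: its best feasible assignment gives total 286.
Compare {#1, #3, #4}: its best feasible assignment gives total 306.
Every other set of open sites that can feasibly serve all demand totals ≥ 286 even under its best assignment. Minimum: 269.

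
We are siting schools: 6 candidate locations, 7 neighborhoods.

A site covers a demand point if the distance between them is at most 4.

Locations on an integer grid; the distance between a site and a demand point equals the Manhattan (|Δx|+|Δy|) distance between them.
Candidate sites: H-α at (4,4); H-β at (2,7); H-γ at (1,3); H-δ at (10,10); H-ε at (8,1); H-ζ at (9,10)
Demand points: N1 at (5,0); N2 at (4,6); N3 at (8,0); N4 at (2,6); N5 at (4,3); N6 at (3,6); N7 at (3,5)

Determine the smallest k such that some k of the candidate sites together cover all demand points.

Coverage sets (demand points within 4 of each site):
  H-α: {N2, N4, N5, N6, N7}
  H-β: {N2, N4, N6, N7}
  H-γ: {N4, N5, N7}
  H-δ: {}
  H-ε: {N1, N3}
  H-ζ: {}
No single site covers all 7 demand points.
But {H-α, H-ε} covers everything, so the minimum is 2.

2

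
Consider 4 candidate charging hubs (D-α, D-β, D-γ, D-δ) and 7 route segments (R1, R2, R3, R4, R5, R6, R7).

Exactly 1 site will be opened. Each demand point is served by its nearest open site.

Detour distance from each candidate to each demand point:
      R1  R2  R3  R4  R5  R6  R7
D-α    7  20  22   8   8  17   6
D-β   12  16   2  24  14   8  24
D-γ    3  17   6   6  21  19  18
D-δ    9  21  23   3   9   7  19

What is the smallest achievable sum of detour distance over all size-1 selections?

88

Open {D-α}.
  R1→D-α 7, R2→D-α 20, R3→D-α 22, R4→D-α 8, R5→D-α 8, R6→D-α 17, R7→D-α 6  ⇒ total 88.
Compare {D-γ}: total 90.
Compare {D-δ}: total 91.
No size-1 selection does better; minimum is 88.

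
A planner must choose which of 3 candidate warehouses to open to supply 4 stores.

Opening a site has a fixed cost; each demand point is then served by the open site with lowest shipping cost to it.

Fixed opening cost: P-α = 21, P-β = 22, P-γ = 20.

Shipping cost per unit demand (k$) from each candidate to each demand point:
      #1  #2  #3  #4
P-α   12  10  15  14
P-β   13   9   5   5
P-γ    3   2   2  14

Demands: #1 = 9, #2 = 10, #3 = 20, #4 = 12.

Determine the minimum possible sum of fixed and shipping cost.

189

Open {P-β, P-γ}: assign each demand point to its cheapest open site.
  #1→P-γ 9×3=27, #2→P-γ 10×2=20, #3→P-γ 20×2=40, #4→P-β 12×5=60
  shipping cost 147, fixed 42 → total 189.
Compare {P-α, P-β, P-γ}: shipping cost 147 + fixed 63 = 210.
Compare {P-γ}: shipping cost 255 + fixed 20 = 275.
Compare {P-α, P-γ}: shipping cost 255 + fixed 41 = 296.
All other subsets cost ≥ 210. Minimum total cost: 189.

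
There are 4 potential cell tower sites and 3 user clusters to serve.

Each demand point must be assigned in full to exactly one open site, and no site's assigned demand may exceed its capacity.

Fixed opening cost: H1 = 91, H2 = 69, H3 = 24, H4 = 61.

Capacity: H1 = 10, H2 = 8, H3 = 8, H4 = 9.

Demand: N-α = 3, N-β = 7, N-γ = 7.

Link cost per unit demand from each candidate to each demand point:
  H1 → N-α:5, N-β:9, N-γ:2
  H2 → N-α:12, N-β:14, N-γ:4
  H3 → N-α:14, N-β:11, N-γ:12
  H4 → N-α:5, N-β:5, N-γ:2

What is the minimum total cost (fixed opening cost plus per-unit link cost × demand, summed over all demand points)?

Open {H1, H4}; cheapest assignment that respects the capacities:
  H1 (cap 10, load 10): N-α, N-γ — cost 3×5 + 7×2 = 29
  H4 (cap 9, load 7): N-β — cost 7×5 = 35
  Shipping 64, fixed 152 → total 216.
  Any other capacity-feasible assignment to {H1, H4} ships for at least 64.
Compare {H1, H3}: its best feasible assignment gives total 221.
Compare {H1, H3, H4}: its best feasible assignment gives total 240.
Every other set of open sites that can feasibly serve all demand totals ≥ 221 even under its best assignment. Minimum: 216.

216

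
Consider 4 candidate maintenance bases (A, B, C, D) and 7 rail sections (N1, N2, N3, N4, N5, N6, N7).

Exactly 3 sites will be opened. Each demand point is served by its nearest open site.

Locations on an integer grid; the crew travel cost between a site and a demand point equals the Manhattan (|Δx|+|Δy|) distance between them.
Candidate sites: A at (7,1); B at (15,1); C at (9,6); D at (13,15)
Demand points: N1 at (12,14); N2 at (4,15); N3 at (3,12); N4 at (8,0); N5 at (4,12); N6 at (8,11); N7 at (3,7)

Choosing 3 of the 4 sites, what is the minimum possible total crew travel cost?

49

Open {A, C, D}.
  N1→D 2, N2→D 9, N3→C 12, N4→A 2, N5→C 11, N6→C 6, N7→C 7  ⇒ total 49.
Compare {B, C, D}: total 54.
Compare {A, B, D}: total 57.
No size-3 selection does better; minimum is 49.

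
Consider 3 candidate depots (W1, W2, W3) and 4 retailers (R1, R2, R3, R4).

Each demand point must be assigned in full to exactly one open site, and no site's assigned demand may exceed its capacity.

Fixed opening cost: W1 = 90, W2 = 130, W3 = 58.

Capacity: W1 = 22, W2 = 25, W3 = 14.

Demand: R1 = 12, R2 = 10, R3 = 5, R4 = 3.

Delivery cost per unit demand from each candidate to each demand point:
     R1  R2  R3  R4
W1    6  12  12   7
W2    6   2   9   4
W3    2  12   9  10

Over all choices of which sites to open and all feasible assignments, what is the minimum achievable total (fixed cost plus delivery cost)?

289

Open {W2, W3}; cheapest assignment that respects the capacities:
  W2 (cap 25, load 18): R2, R3, R4 — cost 10×2 + 5×9 + 3×4 = 77
  W3 (cap 14, load 12): R1 — cost 12×2 = 24
  Shipping 101, fixed 188 → total 289.
  Any other capacity-feasible assignment to {W2, W3} ships for at least 101.
Compare {W1, W2}: its best feasible assignment gives total 369.
Compare {W1, W3}: its best feasible assignment gives total 373.
Every other set of open sites that can feasibly serve all demand totals ≥ 369 even under its best assignment. Minimum: 289.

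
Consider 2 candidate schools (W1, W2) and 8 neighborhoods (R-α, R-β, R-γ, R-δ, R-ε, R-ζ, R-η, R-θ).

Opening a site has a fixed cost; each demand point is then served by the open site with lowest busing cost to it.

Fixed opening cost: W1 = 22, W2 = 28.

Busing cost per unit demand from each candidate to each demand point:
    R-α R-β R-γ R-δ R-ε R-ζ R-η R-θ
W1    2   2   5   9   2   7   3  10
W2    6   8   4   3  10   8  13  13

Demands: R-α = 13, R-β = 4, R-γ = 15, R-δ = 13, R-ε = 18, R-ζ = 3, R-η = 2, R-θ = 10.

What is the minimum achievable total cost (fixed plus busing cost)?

Open {W1, W2}: assign each demand point to its cheapest open site.
  R-α→W1 13×2=26, R-β→W1 4×2=8, R-γ→W2 15×4=60, R-δ→W2 13×3=39, R-ε→W1 18×2=36, R-ζ→W1 3×7=21, R-η→W1 2×3=6, R-θ→W1 10×10=100
  busing cost 296, fixed 50 → total 346.
Compare {W1}: busing cost 389 + fixed 22 = 411.
Compare {W2}: busing cost 569 + fixed 28 = 597.

346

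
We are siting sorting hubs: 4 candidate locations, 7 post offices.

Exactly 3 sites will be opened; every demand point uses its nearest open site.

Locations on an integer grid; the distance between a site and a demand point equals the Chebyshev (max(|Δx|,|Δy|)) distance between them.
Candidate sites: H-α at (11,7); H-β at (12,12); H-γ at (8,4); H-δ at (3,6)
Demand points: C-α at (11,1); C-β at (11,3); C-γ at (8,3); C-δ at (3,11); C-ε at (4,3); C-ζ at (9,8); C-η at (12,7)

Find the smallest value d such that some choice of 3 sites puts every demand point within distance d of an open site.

Open {H-α, H-γ, H-δ}.
  Farthest demand point is C-δ at distance 5 (to H-δ); all others are ≤ 5.
With {H-β, H-γ, H-δ} the worst case is 5.
With {H-α, H-β, H-δ} the worst case is 6.
No size-3 selection achieves below 5.

5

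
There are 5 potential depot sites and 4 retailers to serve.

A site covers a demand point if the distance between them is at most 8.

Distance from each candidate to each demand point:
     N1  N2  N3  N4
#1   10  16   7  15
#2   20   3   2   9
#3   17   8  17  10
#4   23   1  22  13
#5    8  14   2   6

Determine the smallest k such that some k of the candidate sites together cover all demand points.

Coverage sets (demand points within 8 of each site):
  #1: {N3}
  #2: {N2, N3}
  #3: {N2}
  #4: {N2}
  #5: {N1, N3, N4}
No single site covers all 4 demand points.
But {#2, #5} covers everything, so the minimum is 2.

2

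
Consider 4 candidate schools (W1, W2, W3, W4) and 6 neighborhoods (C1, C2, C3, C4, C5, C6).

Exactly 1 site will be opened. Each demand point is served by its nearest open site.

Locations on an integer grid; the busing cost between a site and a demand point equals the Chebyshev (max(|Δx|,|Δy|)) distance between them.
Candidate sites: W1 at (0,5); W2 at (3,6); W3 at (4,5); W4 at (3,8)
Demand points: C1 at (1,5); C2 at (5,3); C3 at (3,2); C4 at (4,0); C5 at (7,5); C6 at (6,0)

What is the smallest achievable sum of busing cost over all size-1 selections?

21

Open {W3}.
  C1→W3 3, C2→W3 2, C3→W3 3, C4→W3 5, C5→W3 3, C6→W3 5  ⇒ total 21.
Compare {W2}: total 25.
Compare {W1}: total 27.
No size-1 selection does better; minimum is 21.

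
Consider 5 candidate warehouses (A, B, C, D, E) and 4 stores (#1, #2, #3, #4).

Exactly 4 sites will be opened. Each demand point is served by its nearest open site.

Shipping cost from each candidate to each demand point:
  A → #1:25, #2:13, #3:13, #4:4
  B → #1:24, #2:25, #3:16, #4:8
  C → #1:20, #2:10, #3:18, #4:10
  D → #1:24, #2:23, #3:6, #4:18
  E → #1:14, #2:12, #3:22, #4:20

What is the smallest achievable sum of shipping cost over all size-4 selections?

34

Open {A, C, D, E}.
  #1→E 14, #2→C 10, #3→D 6, #4→A 4  ⇒ total 34.
Compare {A, B, D, E}: total 36.
Compare {B, C, D, E}: total 38.
No size-4 selection does better; minimum is 34.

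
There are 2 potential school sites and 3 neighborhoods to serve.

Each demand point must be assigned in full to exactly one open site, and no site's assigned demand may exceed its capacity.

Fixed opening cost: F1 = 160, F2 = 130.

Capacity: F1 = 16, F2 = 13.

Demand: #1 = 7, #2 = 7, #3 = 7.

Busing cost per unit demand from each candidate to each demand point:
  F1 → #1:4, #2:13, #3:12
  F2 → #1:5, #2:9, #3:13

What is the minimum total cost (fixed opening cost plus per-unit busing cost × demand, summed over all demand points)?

465

Open {F1, F2}; cheapest assignment that respects the capacities:
  F1 (cap 16, load 14): #1, #3 — cost 7×4 + 7×12 = 112
  F2 (cap 13, load 7): #2 — cost 7×9 = 63
  Shipping 175, fixed 290 → total 465.
  Any other capacity-feasible assignment to {F1, F2} ships for at least 175.
Total demand is 21 and no other set of sites has combined capacity ≥ 21, so {F1, F2} is the only feasible choice of open sites. Minimum: 465.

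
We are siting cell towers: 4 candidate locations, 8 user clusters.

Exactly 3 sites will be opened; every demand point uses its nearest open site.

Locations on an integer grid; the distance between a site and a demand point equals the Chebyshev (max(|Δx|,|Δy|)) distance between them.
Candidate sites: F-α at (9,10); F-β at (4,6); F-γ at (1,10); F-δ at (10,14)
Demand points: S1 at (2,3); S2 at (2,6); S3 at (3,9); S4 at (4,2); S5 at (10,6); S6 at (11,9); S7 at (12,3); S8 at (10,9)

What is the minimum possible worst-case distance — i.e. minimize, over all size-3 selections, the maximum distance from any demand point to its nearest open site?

Open {F-α, F-β, F-γ}.
  Farthest demand point is S7 at distance 7 (to F-α); all others are ≤ 7.
With {F-α, F-β, F-δ} the worst case is 7.
With {F-α, F-γ, F-δ} the worst case is 8.
No size-3 selection achieves below 7.

7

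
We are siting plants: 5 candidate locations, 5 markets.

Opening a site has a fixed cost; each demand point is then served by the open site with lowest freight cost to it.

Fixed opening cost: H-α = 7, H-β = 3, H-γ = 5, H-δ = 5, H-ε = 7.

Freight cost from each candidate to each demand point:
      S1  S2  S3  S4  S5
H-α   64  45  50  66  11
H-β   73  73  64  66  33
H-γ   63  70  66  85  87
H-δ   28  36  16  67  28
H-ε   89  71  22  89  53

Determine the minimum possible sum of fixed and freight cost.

Open {H-α, H-δ}: assign each demand point to its cheapest open site.
  S1→H-δ 28, S2→H-δ 36, S3→H-δ 16, S4→H-α 66, S5→H-α 11
  freight cost 157, fixed 12 → total 169.
Compare {H-α, H-β, H-δ}: freight cost 157 + fixed 15 = 172.
Compare {H-α, H-γ, H-δ}: freight cost 157 + fixed 17 = 174.
Compare {H-α, H-δ, H-ε}: freight cost 157 + fixed 19 = 176.
All other subsets cost ≥ 172. Minimum total cost: 169.

169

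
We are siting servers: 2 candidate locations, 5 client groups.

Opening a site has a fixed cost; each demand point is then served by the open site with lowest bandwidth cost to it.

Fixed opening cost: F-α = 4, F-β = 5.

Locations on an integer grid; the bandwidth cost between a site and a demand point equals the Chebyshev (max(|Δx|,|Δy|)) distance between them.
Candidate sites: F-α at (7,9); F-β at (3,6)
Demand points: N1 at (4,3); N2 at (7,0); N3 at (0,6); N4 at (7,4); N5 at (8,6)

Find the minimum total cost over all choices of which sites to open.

Open {F-β}: assign each demand point to its cheapest open site.
  N1→F-β 3, N2→F-β 6, N3→F-β 3, N4→F-β 4, N5→F-β 5
  bandwidth cost 21, fixed 5 → total 26.
Compare {F-α, F-β}: bandwidth cost 19 + fixed 9 = 28.
Compare {F-α}: bandwidth cost 30 + fixed 4 = 34.

26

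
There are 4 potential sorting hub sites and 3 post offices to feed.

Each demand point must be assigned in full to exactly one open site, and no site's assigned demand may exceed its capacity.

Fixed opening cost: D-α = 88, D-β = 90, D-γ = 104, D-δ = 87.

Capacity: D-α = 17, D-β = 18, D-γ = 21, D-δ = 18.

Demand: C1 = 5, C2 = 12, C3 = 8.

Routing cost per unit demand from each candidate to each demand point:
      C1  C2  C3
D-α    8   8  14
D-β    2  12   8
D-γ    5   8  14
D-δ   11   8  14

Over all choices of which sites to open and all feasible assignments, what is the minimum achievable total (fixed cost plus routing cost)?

Open {D-β, D-δ}; cheapest assignment that respects the capacities:
  D-β (cap 18, load 13): C1, C3 — cost 5×2 + 8×8 = 74
  D-δ (cap 18, load 12): C2 — cost 12×8 = 96
  Shipping 170, fixed 177 → total 347.
  Any other capacity-feasible assignment to {D-β, D-δ} ships for at least 170.
Compare {D-α, D-β}: its best feasible assignment gives total 348.
Compare {D-β, D-γ}: its best feasible assignment gives total 364.
Every other set of open sites that can feasibly serve all demand totals ≥ 348 even under its best assignment. Minimum: 347.

347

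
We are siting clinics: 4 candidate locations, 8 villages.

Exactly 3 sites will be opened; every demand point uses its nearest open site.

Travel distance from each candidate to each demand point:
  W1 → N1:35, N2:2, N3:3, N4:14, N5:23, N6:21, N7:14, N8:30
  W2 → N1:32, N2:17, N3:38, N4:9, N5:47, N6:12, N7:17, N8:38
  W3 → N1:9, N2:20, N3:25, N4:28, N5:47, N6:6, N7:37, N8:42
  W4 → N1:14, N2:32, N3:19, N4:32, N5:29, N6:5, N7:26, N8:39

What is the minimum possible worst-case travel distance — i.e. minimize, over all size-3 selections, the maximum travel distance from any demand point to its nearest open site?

Open {W1, W2, W3}.
  Farthest demand point is N8 at travel distance 30 (to W1); all others are ≤ 30.
With {W1, W2, W4} the worst case is 30.
With {W1, W3, W4} the worst case is 30.
No size-3 selection achieves below 30.

30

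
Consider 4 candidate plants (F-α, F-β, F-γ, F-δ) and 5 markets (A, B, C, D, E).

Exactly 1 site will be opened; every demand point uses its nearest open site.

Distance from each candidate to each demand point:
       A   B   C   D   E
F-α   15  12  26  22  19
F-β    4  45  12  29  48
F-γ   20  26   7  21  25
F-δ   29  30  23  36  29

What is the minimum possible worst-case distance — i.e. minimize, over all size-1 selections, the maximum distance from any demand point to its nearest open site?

Open {F-α}.
  Farthest demand point is C at distance 26 (to F-α); all others are ≤ 26.
With {F-γ} the worst case is 26.
With {F-δ} the worst case is 36.
No size-1 selection achieves below 26.

26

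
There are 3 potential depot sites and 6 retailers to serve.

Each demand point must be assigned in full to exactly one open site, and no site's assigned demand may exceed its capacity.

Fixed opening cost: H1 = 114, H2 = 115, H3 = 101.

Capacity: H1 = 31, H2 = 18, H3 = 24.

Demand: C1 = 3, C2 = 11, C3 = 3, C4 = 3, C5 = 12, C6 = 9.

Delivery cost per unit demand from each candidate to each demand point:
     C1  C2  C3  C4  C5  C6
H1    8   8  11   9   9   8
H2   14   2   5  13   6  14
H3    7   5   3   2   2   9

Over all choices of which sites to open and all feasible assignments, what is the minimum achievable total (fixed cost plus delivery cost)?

Open {H2, H3}; cheapest assignment that respects the capacities:
  H2 (cap 18, load 17): C1, C2, C3 — cost 3×14 + 11×2 + 3×5 = 79
  H3 (cap 24, load 24): C4, C5, C6 — cost 3×2 + 12×2 + 9×9 = 111
  Shipping 190, fixed 216 → total 406.
  Any other capacity-feasible assignment to {H2, H3} ships for at least 190.
Compare {H1, H3}: its best feasible assignment gives total 435.
Compare {H1, H2, H3}: its best feasible assignment gives total 484.
Every other set of open sites that can feasibly serve all demand totals ≥ 435 even under its best assignment. Minimum: 406.

406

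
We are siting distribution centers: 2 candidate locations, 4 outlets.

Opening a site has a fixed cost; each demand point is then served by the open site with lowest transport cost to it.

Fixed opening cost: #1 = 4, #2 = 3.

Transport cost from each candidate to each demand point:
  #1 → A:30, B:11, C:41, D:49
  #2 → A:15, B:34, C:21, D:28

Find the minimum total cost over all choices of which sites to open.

Open {#1, #2}: assign each demand point to its cheapest open site.
  A→#2 15, B→#1 11, C→#2 21, D→#2 28
  transport cost 75, fixed 7 → total 82.
Compare {#2}: transport cost 98 + fixed 3 = 101.
Compare {#1}: transport cost 131 + fixed 4 = 135.

82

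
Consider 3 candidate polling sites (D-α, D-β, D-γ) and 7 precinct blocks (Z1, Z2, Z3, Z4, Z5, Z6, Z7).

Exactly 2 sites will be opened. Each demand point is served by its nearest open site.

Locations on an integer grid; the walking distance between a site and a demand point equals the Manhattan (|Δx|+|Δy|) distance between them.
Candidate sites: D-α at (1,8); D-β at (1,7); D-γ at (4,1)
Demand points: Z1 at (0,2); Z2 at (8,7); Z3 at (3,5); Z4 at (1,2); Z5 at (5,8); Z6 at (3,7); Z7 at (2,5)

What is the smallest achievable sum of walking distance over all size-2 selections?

Open {D-β, D-γ}.
  Z1→D-γ 5, Z2→D-β 7, Z3→D-β 4, Z4→D-γ 4, Z5→D-β 5, Z6→D-β 2, Z7→D-β 3  ⇒ total 30.
Compare {D-α, D-β}: total 31.
Compare {D-α, D-γ}: total 33.

30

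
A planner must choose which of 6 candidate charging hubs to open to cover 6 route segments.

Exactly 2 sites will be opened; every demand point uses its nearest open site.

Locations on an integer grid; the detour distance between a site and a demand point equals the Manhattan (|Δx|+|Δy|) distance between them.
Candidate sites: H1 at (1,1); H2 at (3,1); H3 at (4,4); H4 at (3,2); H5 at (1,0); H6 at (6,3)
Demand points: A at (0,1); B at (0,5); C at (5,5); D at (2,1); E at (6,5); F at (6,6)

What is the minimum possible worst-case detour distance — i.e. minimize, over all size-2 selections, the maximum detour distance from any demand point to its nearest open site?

Open {H1, H3}.
  Farthest demand point is B at detour distance 5 (to H1); all others are ≤ 5.
With {H1, H6} the worst case is 5.
With {H2, H3} the worst case is 5.
No size-2 selection achieves below 5.

5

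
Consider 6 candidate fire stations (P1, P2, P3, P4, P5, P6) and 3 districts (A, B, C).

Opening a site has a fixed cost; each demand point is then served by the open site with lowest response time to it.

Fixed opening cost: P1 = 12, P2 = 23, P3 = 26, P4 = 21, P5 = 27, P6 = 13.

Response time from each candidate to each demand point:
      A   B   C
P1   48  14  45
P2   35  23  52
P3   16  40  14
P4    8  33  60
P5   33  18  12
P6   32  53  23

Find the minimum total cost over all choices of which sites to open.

82

Open {P1, P3}: assign each demand point to its cheapest open site.
  A→P3 16, B→P1 14, C→P3 14
  response time 44, fixed 38 → total 82.
Compare {P4, P5}: response time 38 + fixed 48 = 86.
Compare {P5}: response time 63 + fixed 27 = 90.
Compare {P1, P4, P6}: response time 45 + fixed 46 = 91.
All other subsets cost ≥ 86. Minimum total cost: 82.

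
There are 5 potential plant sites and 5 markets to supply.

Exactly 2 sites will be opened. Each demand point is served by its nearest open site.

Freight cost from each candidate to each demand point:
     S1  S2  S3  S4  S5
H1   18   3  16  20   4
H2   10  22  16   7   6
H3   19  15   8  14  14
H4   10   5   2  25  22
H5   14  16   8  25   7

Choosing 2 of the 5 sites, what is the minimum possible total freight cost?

30

Open {H2, H4}.
  S1→H2 10, S2→H4 5, S3→H4 2, S4→H2 7, S5→H2 6  ⇒ total 30.
Compare {H1, H4}: total 39.
Compare {H1, H2}: total 40.
No size-2 selection does better; minimum is 30.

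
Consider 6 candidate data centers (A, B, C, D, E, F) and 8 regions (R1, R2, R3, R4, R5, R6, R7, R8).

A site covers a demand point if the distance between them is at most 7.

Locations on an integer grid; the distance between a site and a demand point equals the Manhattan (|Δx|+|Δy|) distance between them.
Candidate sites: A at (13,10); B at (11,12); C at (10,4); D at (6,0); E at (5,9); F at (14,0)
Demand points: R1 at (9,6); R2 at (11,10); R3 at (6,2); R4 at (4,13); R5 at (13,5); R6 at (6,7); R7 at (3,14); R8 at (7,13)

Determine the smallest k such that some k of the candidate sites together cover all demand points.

2

Coverage sets (demand points within 7 of each site):
  A: {R2, R5}
  B: {R2, R8}
  C: {R1, R2, R3, R5, R6}
  D: {R3, R6}
  E: {R1, R2, R4, R6, R7, R8}
  F: {R5}
No single site covers all 8 demand points.
But {C, E} covers everything, so the minimum is 2.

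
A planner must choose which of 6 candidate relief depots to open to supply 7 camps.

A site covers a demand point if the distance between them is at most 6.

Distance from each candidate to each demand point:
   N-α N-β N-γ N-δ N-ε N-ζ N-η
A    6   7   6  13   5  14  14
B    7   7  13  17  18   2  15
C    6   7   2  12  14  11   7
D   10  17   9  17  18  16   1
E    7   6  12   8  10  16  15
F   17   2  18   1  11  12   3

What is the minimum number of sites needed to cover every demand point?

Coverage sets (demand points within 6 of each site):
  A: {N-α, N-γ, N-ε}
  B: {N-ζ}
  C: {N-α, N-γ}
  D: {N-η}
  E: {N-β}
  F: {N-β, N-δ, N-η}
No 2 sites suffice: every size-2 union leaves at least one demand point uncovered.
But {A, B, F} covers everything, so the minimum is 3.

3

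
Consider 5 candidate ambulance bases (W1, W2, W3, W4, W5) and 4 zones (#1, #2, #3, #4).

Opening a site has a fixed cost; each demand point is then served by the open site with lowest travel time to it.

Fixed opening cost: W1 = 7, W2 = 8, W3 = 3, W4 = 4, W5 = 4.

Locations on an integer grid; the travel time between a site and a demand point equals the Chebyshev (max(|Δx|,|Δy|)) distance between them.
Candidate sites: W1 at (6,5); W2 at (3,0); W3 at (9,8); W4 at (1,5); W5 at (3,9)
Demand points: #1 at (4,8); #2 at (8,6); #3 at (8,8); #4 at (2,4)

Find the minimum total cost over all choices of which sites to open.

Open {W3, W4}: assign each demand point to its cheapest open site.
  #1→W4 3, #2→W3 2, #3→W3 1, #4→W4 1
  travel time 7, fixed 7 → total 14.
Compare {W3, W5}: travel time 9 + fixed 7 = 16.
Compare {W3, W4, W5}: travel time 5 + fixed 11 = 16.
Compare {W3}: travel time 15 + fixed 3 = 18.
All other subsets cost ≥ 16. Minimum total cost: 14.

14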